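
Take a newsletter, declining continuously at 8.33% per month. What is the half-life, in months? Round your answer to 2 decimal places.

half-life = ln(2) / |r| = 0.69315 / 0.0833

half-life ≈ 8.32 months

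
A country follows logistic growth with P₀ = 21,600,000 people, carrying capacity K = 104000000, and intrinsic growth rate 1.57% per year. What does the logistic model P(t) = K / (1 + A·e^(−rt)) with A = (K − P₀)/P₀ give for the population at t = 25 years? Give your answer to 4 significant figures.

≈ 29,080,000 people

A = (104000000 − 21600000)/21600000 = 3.81481
P(25) = 104000000 / (1 + 3.81481·e^(−0.0157·25)) = 104000000 / (1 + 3.81481·0.675366)
= 104000000 / 3.5764 ≈ 29079541.28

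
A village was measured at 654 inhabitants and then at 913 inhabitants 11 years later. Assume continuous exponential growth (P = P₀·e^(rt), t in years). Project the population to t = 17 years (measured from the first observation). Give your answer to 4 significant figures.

≈ 1,095 inhabitants

r = ln(913/654) / 11 ≈ 0.03033 per year
P(17) = 654 · e^(0.03033·17) = 654 · 1.67466 ≈ 1095.22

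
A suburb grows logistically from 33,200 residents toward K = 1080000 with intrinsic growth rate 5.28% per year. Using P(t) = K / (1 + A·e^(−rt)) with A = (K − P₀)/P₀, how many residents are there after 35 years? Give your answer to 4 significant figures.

A = (1080000 − 33200)/33200 = 31.53012
P(35) = 1080000 / (1 + 31.53012·e^(−0.0528·35)) = 1080000 / (1 + 31.53012·0.157552)
= 1080000 / 5.96763 ≈ 180976.3

≈ 181,000 residents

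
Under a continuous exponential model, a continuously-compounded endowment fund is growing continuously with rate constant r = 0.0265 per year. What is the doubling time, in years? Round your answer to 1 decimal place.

doubling time = ln(2) / |r| = 0.69315 / 0.0265

doubling time ≈ 26.2 years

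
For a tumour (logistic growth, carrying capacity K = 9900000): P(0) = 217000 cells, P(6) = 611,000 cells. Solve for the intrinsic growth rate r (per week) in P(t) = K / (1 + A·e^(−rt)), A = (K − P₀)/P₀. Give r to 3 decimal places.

r ≈ 0.179 per week

A = (9900000 − 217000)/217000 = 44.62212
611000 = 9900000/(1 + 44.62212·e^(−r·6)) → e^(−6r) = (16.20295 − 1)/44.62212 = 0.340704
r = −ln(0.340704)/6 = 1.07674/6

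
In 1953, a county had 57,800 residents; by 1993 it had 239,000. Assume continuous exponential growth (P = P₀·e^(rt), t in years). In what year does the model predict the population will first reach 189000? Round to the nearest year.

year 1986

r = ln(239000/57800) / 40 = 1.41947/40 ≈ 0.035487 per year
t = ln(189000/57800) / r = 1.18476/0.035487 ≈ 33.39 years after 1953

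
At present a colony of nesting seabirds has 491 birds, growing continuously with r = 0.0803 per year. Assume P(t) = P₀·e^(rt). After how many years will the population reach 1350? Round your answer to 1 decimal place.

t ≈ 12.6 years

1350 = 491 · e^(0.0803·t)
t = ln(1350/491) / 0.0803 = ln(2.74949) / 0.0803 = 1.01142 / 0.0803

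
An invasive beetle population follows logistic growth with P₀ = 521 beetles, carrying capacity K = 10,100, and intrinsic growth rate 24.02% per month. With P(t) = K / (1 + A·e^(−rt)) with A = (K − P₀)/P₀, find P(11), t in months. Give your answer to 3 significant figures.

A = (10100 − 521)/521 = 18.3858
P(11) = 10100 / (1 + 18.3858·e^(−0.2402·11)) = 10100 / (1 + 18.3858·0.071204)
= 10100 / 2.30915 ≈ 4373.9

≈ 4,370 beetles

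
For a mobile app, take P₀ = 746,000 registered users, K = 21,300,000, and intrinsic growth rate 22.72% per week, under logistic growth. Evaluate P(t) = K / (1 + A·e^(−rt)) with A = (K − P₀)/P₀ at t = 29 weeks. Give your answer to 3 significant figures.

≈ 20,500,000 registered users

A = (21300000 − 746000)/746000 = 27.55228
P(29) = 21300000 / (1 + 27.55228·e^(−0.2272·29)) = 21300000 / (1 + 27.55228·0.001376)
= 21300000 / 1.0379 ≈ 20522141.3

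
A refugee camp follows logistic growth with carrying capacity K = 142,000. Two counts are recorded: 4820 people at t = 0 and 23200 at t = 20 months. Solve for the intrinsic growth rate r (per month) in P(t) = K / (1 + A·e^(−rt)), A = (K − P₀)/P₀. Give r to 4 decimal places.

r ≈ 0.0858 per month

A = (142000 − 4820)/4820 = 28.46058
23200 = 142000/(1 + 28.46058·e^(−r·20)) → e^(−20r) = (6.12069 − 1)/28.46058 = 0.179922
r = −ln(0.179922)/20 = 1.71523/20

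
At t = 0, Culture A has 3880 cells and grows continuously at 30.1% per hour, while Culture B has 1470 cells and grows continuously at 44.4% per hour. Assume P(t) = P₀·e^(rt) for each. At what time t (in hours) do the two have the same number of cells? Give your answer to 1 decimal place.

3880·e^(0.301t) = 1470·e^(0.444t)
3880/1470 = e^((0.444 − 0.301)t) → ln(2.63946) = 0.143·t
t = 0.97057 / 0.143

t ≈ 6.8 hours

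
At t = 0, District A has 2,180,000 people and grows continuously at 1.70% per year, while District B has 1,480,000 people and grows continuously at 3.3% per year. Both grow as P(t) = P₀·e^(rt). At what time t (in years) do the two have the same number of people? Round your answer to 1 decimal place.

t ≈ 24.2 years

2180000·e^(0.017t) = 1480000·e^(0.033t)
2180000/1480000 = e^((0.033 − 0.017)t) → ln(1.47297) = 0.016·t
t = 0.38728 / 0.016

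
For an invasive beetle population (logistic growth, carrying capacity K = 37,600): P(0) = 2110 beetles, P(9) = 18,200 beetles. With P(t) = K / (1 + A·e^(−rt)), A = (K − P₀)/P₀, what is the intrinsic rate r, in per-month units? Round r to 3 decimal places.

r ≈ 0.307 per month

A = (37600 − 2110)/2110 = 16.81991
18200 = 37600/(1 + 16.81991·e^(−r·9)) → e^(−9r) = (2.06593 − 1)/16.81991 = 0.063373
r = −ln(0.063373)/9 = 2.75871/9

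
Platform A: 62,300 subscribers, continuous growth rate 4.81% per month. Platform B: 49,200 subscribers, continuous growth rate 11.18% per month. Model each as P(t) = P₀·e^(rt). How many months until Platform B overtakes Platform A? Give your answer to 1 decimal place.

t ≈ 3.7 months

62300·e^(0.0481t) = 49200·e^(0.1118t)
62300/49200 = e^((0.1118 − 0.0481)t) → ln(1.26626) = 0.0637·t
t = 0.23607 / 0.0637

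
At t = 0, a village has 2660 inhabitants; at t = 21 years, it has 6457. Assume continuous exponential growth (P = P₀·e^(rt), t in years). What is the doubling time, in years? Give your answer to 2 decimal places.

r = ln(6457/2660) / 21 = ln(2.42744) / 21 ≈ 0.04223 per year
doubling time = ln 2 / |r| = 0.69315 / 0.04223

doubling time ≈ 16.41 years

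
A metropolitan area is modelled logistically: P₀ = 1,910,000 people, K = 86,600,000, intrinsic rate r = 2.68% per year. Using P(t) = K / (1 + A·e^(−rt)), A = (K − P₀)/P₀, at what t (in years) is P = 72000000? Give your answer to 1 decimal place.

t ≈ 201.0 years

A = (86600000 − 1910000)/1910000 = 44.34031
72000000 = 86600000/(1 + 44.34031·e^(−0.0268t)) → 1 + 44.34031·e^(−0.0268t) = 1.20278
e^(−0.0268t) = 0.004573 → t = ln(218.66456)/0.0268 = 5.38754/0.0268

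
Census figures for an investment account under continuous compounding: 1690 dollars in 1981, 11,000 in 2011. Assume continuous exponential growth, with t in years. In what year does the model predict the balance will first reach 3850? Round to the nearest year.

year 1994

r = ln(11000/1690) / 30 = 1.87317/30 ≈ 0.062439 per year
t = ln(3850/1690) / r = 0.82334/0.062439 ≈ 13.19 years after 1981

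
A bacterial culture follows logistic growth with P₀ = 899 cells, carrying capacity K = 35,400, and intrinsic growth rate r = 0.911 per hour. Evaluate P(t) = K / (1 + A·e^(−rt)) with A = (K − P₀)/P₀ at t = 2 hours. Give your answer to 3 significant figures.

≈ 4,910 cells

A = (35400 − 899)/899 = 38.37709
P(2) = 35400 / (1 + 38.37709·e^(−0.911·2)) = 35400 / (1 + 38.37709·0.161702)
= 35400 / 7.20565 ≈ 4912.81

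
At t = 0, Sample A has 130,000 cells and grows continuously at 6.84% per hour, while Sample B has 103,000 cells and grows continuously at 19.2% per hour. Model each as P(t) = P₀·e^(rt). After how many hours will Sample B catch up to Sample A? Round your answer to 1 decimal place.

t ≈ 1.9 hours

130000·e^(0.0684t) = 103000·e^(0.192t)
130000/103000 = e^((0.192 − 0.0684)t) → ln(1.26214) = 0.1236·t
t = 0.23281 / 0.1236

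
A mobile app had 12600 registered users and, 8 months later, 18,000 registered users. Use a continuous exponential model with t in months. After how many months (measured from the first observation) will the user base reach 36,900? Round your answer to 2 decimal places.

r = ln(18000/12600) / 8 ≈ 0.044584 per month
t = ln(36900/12600) / r = 1.07451 / 0.044584 ≈ 24.101

t ≈ 24.10 months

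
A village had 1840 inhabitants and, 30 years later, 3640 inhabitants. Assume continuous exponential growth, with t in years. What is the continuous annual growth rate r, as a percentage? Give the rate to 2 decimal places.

3640 = 1840 · e^(r·30)
e^(30r) = 3640/1840 = 1.97826
r = ln(1.97826) / 30 = 0.68222 / 30

r ≈ 2.27% per year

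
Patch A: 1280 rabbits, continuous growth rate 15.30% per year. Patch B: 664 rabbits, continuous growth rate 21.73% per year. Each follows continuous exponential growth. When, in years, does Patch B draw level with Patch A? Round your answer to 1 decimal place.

1280·e^(0.153t) = 664·e^(0.2173t)
1280/664 = e^((0.2173 − 0.153)t) → ln(1.92771) = 0.0643·t
t = 0.65633 / 0.0643

t ≈ 10.2 years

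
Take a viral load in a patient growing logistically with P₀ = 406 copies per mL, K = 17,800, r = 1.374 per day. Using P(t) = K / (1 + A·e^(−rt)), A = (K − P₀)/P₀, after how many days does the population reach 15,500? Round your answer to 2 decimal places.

A = (17800 − 406)/406 = 42.84236
15500 = 17800/(1 + 42.84236·e^(−1.374t)) → 1 + 42.84236·e^(−1.374t) = 1.14839
e^(−1.374t) = 0.003464 → t = ln(288.72028)/1.374 = 5.66546/1.374

t ≈ 4.12 days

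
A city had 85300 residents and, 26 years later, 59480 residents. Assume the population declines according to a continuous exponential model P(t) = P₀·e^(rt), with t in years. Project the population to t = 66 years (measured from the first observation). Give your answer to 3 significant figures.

≈ 34,200 residents

r = ln(59480/85300) / 26 ≈ -0.013867 per year
P(66) = 85300 · e^(-0.013867·66) = 85300 · 0.40044 ≈ 34157.15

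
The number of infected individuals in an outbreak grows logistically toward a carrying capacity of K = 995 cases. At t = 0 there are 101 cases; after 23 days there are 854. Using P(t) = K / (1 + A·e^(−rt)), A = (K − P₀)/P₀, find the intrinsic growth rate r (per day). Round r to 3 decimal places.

A = (995 − 101)/101 = 8.85149
854 = 995/(1 + 8.85149·e^(−r·23)) → e^(−23r) = (1.16511 − 1)/8.85149 = 0.018653
r = −ln(0.018653)/23 = 3.98176/23

r ≈ 0.173 per day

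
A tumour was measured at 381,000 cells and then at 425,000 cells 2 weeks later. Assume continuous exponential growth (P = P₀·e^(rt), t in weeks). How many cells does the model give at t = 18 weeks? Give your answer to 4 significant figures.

r = ln(425000/381000) / 2 ≈ 0.054645 per week
P(18) = 381000 · e^(0.054645·18) = 381000 · 2.67409 ≈ 1018827.28

≈ 1,019,000 cells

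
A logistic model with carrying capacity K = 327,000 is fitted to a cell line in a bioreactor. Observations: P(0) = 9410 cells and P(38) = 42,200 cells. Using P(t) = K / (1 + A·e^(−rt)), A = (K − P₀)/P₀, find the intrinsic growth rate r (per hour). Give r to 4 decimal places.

r ≈ 0.0424 per hour

A = (327000 − 9410)/9410 = 33.75027
42200 = 327000/(1 + 33.75027·e^(−r·38)) → e^(−38r) = (7.74882 − 1)/33.75027 = 0.199963
r = −ln(0.199963)/38 = 1.60962/38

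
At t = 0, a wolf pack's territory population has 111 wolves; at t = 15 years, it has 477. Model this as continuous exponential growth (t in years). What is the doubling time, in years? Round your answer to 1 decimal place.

r = ln(477/111) / 15 = ln(4.2973) / 15 ≈ 0.097199 per year
doubling time = ln 2 / |r| = 0.69315 / 0.097199

doubling time ≈ 7.1 years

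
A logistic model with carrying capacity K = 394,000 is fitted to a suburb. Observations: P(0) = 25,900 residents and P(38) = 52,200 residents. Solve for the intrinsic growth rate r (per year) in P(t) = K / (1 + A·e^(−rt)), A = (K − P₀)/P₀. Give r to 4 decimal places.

r ≈ 0.0204 per year

A = (394000 − 25900)/25900 = 14.21236
52200 = 394000/(1 + 14.21236·e^(−r·38)) → e^(−38r) = (7.54789 − 1)/14.21236 = 0.460718
r = −ln(0.460718)/38 = 0.77497/38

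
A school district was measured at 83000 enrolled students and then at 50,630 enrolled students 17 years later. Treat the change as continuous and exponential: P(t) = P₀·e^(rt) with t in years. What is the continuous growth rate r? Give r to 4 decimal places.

r ≈ -0.0291 per year

50630 = 83000 · e^(r·17)
e^(17r) = 50630/83000 = 0.61
r = ln(0.61) / 17 = -0.4943 / 17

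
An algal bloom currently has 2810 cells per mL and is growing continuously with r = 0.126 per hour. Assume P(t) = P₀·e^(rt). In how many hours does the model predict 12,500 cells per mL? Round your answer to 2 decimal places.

12500 = 2810 · e^(0.126·t)
t = ln(12500/2810) / 0.126 = ln(4.4484) / 0.126 = 1.49254 / 0.126

t ≈ 11.85 hours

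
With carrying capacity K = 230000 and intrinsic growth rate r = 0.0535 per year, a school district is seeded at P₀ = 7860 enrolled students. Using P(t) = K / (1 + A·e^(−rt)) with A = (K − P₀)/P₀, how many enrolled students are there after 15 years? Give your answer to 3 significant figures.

A = (230000 − 7860)/7860 = 28.26209
P(15) = 230000 / (1 + 28.26209·e^(−0.0535·15)) = 230000 / (1 + 28.26209·0.448207)
= 230000 / 13.66727 ≈ 16828.53

≈ 16,800 enrolled students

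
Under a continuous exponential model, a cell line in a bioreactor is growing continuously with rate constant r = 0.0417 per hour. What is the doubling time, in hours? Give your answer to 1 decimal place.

doubling time ≈ 16.6 hours

doubling time = ln(2) / |r| = 0.69315 / 0.0417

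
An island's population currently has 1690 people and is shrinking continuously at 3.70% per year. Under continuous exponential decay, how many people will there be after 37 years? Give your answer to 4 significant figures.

P(37) = 1690 · e^(-0.037·37) = 1690 · e^(-1.369)
= 1690 · 0.25436 ≈ 429.87

≈ 429.9 people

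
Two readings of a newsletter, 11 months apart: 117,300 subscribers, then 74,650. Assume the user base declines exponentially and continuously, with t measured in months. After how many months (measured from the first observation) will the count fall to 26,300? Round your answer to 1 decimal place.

t ≈ 36.4 months

r = ln(74650/117300) / 11 ≈ -0.041084 per month
t = ln(26300/117300) / r = -1.49517 / -0.041084 ≈ 36.393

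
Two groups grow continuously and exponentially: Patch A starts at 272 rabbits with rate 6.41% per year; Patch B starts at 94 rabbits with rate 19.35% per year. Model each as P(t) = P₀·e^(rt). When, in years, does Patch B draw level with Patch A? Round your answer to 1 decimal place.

272·e^(0.0641t) = 94·e^(0.1935t)
272/94 = e^((0.1935 − 0.0641)t) → ln(2.89362) = 0.1294·t
t = 1.06251 / 0.1294

t ≈ 8.2 years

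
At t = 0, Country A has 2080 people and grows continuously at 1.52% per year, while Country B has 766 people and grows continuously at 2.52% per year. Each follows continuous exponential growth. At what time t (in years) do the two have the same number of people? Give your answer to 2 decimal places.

2080·e^(0.0152t) = 766·e^(0.0252t)
2080/766 = e^((0.0252 − 0.0152)t) → ln(2.7154) = 0.01·t
t = 0.99894 / 0.01

t ≈ 99.89 years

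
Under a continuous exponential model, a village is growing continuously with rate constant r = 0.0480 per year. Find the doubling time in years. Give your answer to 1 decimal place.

doubling time = ln(2) / |r| = 0.69315 / 0.048

doubling time ≈ 14.4 years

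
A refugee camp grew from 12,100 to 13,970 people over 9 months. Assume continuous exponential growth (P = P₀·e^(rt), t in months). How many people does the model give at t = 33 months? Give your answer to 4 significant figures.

r = ln(13970/12100) / 9 ≈ 0.015967 per month
P(33) = 12100 · e^(0.015967·33) = 12100 · 1.69372 ≈ 20493.96

≈ 20,490 people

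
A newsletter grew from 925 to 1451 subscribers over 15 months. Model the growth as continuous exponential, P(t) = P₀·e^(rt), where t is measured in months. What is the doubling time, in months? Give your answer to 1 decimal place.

doubling time ≈ 23.1 months

r = ln(1451/925) / 15 = ln(1.56865) / 15 ≈ 0.030014 per month
doubling time = ln 2 / |r| = 0.69315 / 0.030014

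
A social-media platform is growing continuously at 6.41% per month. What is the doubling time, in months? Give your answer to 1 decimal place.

doubling time ≈ 10.8 months

doubling time = ln(2) / |r| = 0.69315 / 0.0641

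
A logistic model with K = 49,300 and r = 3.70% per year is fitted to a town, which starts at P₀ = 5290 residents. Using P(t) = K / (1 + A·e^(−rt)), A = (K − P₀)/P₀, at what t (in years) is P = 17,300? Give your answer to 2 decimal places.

t ≈ 40.64 years

A = (49300 − 5290)/5290 = 8.31947
17300 = 49300/(1 + 8.31947·e^(−0.037t)) → 1 + 8.31947·e^(−0.037t) = 2.84971
e^(−0.037t) = 0.222335 → t = ln(4.49771)/0.037 = 1.50357/0.037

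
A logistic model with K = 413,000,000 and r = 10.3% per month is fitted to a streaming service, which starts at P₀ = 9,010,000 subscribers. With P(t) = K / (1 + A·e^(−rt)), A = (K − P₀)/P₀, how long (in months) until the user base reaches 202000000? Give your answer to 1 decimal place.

t ≈ 36.5 months

A = (413000000 − 9010000)/9010000 = 44.83796
202000000 = 413000000/(1 + 44.83796·e^(−0.103t)) → 1 + 44.83796·e^(−0.103t) = 2.04455
e^(−0.103t) = 0.023296 → t = ln(42.92544)/0.103 = 3.75946/0.103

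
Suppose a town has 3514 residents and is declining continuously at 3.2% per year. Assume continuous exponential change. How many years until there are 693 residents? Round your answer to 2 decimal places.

693 = 3514 · e^(-0.032·t)
t = ln(693/3514) / -0.032 = ln(0.19721) / -0.032 = -1.62348 / -0.032

t ≈ 50.73 years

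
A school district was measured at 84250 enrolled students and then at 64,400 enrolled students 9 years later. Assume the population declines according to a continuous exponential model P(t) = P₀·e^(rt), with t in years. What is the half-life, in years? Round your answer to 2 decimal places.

half-life ≈ 23.22 years

r = ln(64400/84250) / 9 = ln(0.76439) / 9 ≈ -0.029853 per year
half-life = ln 2 / |r| = 0.69315 / 0.029853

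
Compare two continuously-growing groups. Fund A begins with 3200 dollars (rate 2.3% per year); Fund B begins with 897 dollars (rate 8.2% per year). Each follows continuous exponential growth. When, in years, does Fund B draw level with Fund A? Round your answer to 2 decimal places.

3200·e^(0.023t) = 897·e^(0.082t)
3200/897 = e^((0.082 − 0.023)t) → ln(3.56745) = 0.059·t
t = 1.27185 / 0.059

t ≈ 21.56 years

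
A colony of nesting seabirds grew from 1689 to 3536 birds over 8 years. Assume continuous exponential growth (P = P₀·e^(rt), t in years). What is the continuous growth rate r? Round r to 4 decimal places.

r ≈ 0.0924 per year

3536 = 1689 · e^(r·8)
e^(8r) = 3536/1689 = 2.09355
r = ln(2.09355) / 8 = 0.73886 / 8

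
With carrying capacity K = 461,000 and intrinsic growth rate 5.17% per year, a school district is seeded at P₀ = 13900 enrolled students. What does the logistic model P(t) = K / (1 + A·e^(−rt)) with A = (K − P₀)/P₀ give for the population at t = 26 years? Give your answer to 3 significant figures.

A = (461000 − 13900)/13900 = 32.16547
P(26) = 461000 / (1 + 32.16547·e^(−0.0517·26)) = 461000 / (1 + 32.16547·0.260748)
= 461000 / 9.38709 ≈ 49110.01

≈ 49,100 enrolled students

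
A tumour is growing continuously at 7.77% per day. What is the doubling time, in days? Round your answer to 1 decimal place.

doubling time = ln(2) / |r| = 0.69315 / 0.0777

doubling time ≈ 8.9 days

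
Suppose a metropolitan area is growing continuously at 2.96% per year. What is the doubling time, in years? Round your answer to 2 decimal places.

doubling time = ln(2) / |r| = 0.69315 / 0.0296

doubling time ≈ 23.42 years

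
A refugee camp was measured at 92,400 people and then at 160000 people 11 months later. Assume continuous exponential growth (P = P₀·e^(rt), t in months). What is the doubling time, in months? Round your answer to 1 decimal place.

r = ln(160000/92400) / 11 = ln(1.7316) / 11 ≈ 0.049913 per month
doubling time = ln 2 / |r| = 0.69315 / 0.049913

doubling time ≈ 13.9 months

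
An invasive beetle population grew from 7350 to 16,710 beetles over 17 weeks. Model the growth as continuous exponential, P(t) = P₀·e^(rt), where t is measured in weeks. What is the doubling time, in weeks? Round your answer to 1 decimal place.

r = ln(16710/7350) / 17 = ln(2.27347) / 17 ≈ 0.048312 per week
doubling time = ln 2 / |r| = 0.69315 / 0.048312

doubling time ≈ 14.3 weeks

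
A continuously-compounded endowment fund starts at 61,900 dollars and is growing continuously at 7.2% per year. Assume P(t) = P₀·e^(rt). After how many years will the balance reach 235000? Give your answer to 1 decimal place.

235000 = 61900 · e^(0.072·t)
t = ln(235000/61900) / 0.072 = ln(3.79645) / 0.072 = 1.33407 / 0.072

t ≈ 18.5 years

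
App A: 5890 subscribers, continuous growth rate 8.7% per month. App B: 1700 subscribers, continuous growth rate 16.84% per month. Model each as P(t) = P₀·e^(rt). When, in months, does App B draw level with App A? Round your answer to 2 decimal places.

t ≈ 15.27 months

5890·e^(0.087t) = 1700·e^(0.1684t)
5890/1700 = e^((0.1684 − 0.087)t) → ln(3.46471) = 0.0814·t
t = 1.24263 / 0.0814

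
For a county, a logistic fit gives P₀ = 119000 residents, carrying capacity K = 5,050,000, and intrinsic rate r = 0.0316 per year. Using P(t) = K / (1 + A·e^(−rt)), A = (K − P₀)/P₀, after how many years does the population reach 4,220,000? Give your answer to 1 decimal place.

t ≈ 169.3 years

A = (5050000 − 119000)/119000 = 41.43697
4220000 = 5050000/(1 + 41.43697·e^(−0.0316t)) → 1 + 41.43697·e^(−0.0316t) = 1.19668
e^(−0.0316t) = 0.004747 → t = ln(210.67956)/0.0316 = 5.35034/0.0316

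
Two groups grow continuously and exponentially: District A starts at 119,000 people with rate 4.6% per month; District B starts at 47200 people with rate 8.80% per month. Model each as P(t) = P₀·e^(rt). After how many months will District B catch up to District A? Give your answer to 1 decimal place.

t ≈ 22.0 months

119000·e^(0.046t) = 47200·e^(0.088t)
119000/47200 = e^((0.088 − 0.046)t) → ln(2.52119) = 0.042·t
t = 0.92473 / 0.042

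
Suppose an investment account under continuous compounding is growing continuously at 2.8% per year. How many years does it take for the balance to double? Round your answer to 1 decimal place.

doubling time = ln(2) / |r| = 0.69315 / 0.028

doubling time ≈ 24.8 years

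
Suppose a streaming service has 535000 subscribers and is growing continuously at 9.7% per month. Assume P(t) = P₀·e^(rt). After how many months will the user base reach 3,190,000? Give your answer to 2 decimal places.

3190000 = 535000 · e^(0.097·t)
t = ln(3190000/535000) / 0.097 = ln(5.96262) / 0.097 = 1.78551 / 0.097

t ≈ 18.41 months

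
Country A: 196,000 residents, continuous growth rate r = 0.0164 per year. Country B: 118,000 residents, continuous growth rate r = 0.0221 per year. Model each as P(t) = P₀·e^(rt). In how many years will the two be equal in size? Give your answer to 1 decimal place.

t ≈ 89.0 years

196000·e^(0.0164t) = 118000·e^(0.0221t)
196000/118000 = e^((0.0221 − 0.0164)t) → ln(1.66102) = 0.0057·t
t = 0.50743 / 0.0057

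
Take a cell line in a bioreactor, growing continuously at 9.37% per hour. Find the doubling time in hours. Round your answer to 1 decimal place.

doubling time = ln(2) / |r| = 0.69315 / 0.0937

doubling time ≈ 7.4 hours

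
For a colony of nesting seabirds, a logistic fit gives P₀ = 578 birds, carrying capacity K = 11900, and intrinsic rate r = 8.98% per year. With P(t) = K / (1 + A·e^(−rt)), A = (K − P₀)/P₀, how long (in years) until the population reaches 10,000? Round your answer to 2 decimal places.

A = (11900 − 578)/578 = 19.58824
10000 = 11900/(1 + 19.58824·e^(−0.0898t)) → 1 + 19.58824·e^(−0.0898t) = 1.19
e^(−0.0898t) = 0.0097 → t = ln(103.09598)/0.0898 = 4.63566/0.0898

t ≈ 51.62 years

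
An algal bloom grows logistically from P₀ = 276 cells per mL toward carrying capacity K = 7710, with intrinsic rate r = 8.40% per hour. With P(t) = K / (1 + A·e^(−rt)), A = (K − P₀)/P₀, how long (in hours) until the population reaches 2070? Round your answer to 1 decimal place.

A = (7710 − 276)/276 = 26.93478
2070 = 7710/(1 + 26.93478·e^(−0.084t)) → 1 + 26.93478·e^(−0.084t) = 3.72464
e^(−0.084t) = 0.101157 → t = ln(9.88564)/0.084 = 2.29108/0.084

t ≈ 27.3 hours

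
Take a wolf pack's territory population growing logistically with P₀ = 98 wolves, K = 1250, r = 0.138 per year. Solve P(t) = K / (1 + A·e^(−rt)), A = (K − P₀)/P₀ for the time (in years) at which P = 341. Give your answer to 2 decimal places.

t ≈ 10.75 years

A = (1250 − 98)/98 = 11.7551
341 = 1250/(1 + 11.7551·e^(−0.138t)) → 1 + 11.7551·e^(−0.138t) = 3.66569
e^(−0.138t) = 0.226769 → t = ln(4.40978)/0.138 = 1.48382/0.138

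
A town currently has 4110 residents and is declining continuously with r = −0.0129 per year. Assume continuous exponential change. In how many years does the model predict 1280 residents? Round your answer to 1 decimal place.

1280 = 4110 · e^(-0.0129·t)
t = ln(1280/4110) / -0.0129 = ln(0.31144) / -0.0129 = -1.16656 / -0.0129

t ≈ 90.4 years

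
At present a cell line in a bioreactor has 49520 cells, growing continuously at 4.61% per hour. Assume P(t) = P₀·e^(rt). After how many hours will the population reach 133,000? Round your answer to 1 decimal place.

133000 = 49520 · e^(0.0461·t)
t = ln(133000/49520) / 0.0461 = ln(2.68578) / 0.0461 = 0.98797 / 0.0461

t ≈ 21.4 hours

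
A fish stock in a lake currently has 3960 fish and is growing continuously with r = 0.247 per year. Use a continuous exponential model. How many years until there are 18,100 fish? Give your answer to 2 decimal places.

t ≈ 6.15 years

18100 = 3960 · e^(0.247·t)
t = ln(18100/3960) / 0.247 = ln(4.57071) / 0.247 = 1.51967 / 0.247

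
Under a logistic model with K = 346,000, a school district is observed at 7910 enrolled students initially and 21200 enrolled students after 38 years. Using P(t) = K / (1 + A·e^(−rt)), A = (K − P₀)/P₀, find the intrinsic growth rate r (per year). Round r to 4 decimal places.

A = (346000 − 7910)/7910 = 42.7421
21200 = 346000/(1 + 42.7421·e^(−r·38)) → e^(−38r) = (16.32075 − 1)/42.7421 = 0.358446
r = −ln(0.358446)/38 = 1.02598/38

r ≈ 0.0270 per year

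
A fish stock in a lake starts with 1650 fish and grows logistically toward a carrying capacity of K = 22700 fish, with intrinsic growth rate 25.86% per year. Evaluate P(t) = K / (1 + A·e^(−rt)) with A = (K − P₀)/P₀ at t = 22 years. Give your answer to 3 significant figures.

≈ 21,800 fish

A = (22700 − 1650)/1650 = 12.75758
P(22) = 22700 / (1 + 12.75758·e^(−0.2586·22)) = 22700 / (1 + 12.75758·0.003382)
= 22700 / 1.04315 ≈ 21761.01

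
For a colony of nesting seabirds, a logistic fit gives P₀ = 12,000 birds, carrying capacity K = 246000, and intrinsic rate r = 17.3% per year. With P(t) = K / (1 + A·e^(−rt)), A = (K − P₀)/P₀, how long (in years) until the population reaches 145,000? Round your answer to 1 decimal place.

A = (246000 − 12000)/12000 = 19.5
145000 = 246000/(1 + 19.5·e^(−0.173t)) → 1 + 19.5·e^(−0.173t) = 1.69655
e^(−0.173t) = 0.035721 → t = ln(27.99505)/0.173 = 3.33203/0.173

t ≈ 19.3 years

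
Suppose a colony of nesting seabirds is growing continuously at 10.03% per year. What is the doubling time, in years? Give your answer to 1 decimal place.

doubling time ≈ 6.9 years

doubling time = ln(2) / |r| = 0.69315 / 0.1003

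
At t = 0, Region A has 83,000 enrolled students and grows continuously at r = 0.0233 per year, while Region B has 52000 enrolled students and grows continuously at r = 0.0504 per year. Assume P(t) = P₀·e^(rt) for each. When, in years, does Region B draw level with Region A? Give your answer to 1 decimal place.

83000·e^(0.0233t) = 52000·e^(0.0504t)
83000/52000 = e^((0.0504 − 0.0233)t) → ln(1.59615) = 0.0271·t
t = 0.4676 / 0.0271

t ≈ 17.3 years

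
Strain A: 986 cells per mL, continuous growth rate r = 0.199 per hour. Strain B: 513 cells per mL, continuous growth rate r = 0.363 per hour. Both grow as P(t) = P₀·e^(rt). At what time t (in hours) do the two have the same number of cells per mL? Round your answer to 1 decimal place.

t ≈ 4.0 hours

986·e^(0.199t) = 513·e^(0.363t)
986/513 = e^((0.363 − 0.199)t) → ln(1.92203) = 0.164·t
t = 0.65338 / 0.164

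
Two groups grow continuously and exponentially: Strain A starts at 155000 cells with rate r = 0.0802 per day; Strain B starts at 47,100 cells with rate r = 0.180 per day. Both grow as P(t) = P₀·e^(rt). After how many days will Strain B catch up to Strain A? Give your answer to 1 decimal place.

t ≈ 11.9 days

155000·e^(0.0802t) = 47100·e^(0.18t)
155000/47100 = e^((0.18 − 0.0802)t) → ln(3.29087) = 0.0998·t
t = 1.19115 / 0.0998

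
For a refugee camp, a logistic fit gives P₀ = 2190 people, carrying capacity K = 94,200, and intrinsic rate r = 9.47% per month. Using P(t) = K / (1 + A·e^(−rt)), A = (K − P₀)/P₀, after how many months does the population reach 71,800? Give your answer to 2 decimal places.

A = (94200 − 2190)/2190 = 42.0137
71800 = 94200/(1 + 42.0137·e^(−0.0947t)) → 1 + 42.0137·e^(−0.0947t) = 1.31198
e^(−0.0947t) = 0.007426 → t = ln(134.66891)/0.0947 = 4.90282/0.0947

t ≈ 51.77 months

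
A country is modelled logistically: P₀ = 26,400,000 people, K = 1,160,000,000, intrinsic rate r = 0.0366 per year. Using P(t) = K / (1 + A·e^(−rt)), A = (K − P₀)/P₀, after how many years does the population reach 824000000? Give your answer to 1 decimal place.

t ≈ 127.2 years

A = (1160000000 − 26400000)/26400000 = 42.93939
824000000 = 1160000000/(1 + 42.93939·e^(−0.0366t)) → 1 + 42.93939·e^(−0.0366t) = 1.40777
e^(−0.0366t) = 0.009496 → t = ln(105.30375)/0.0366 = 4.65685/0.0366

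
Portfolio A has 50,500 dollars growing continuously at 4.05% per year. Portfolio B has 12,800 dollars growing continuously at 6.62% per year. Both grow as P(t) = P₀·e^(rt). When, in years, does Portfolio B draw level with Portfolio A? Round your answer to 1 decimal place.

50500·e^(0.0405t) = 12800·e^(0.0662t)
50500/12800 = e^((0.0662 − 0.0405)t) → ln(3.94531) = 0.0257·t
t = 1.37253 / 0.0257

t ≈ 53.4 years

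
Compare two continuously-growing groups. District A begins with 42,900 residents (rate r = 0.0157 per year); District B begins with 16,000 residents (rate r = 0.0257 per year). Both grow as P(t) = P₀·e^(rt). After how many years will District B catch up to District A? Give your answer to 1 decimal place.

t ≈ 98.6 years

42900·e^(0.0157t) = 16000·e^(0.0257t)
42900/16000 = e^((0.0257 − 0.0157)t) → ln(2.68125) = 0.01·t
t = 0.98628 / 0.01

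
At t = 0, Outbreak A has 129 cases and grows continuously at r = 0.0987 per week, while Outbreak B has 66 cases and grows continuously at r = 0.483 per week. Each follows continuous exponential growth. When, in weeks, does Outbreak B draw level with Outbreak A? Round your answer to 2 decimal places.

t ≈ 1.74 weeks

129·e^(0.0987t) = 66·e^(0.483t)
129/66 = e^((0.483 − 0.0987)t) → ln(1.95455) = 0.3843·t
t = 0.67016 / 0.3843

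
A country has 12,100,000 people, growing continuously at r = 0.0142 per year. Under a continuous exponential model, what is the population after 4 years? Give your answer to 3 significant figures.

P(4) = 12100000 · e^(0.0142·4) = 12100000 · e^(0.0568)
= 12100000 · 1.05844 ≈ 12807173.61

≈ 12,800,000 people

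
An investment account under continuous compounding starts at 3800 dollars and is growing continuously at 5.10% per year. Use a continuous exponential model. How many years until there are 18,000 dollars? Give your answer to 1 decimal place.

t ≈ 30.5 years

18000 = 3800 · e^(0.051·t)
t = ln(18000/3800) / 0.051 = ln(4.73684) / 0.051 = 1.55537 / 0.051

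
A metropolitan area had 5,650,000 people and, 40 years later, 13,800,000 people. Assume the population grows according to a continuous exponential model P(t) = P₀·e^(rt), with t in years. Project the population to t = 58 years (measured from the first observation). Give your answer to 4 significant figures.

r = ln(13800000/5650000) / 40 ≈ 0.022325 per year
P(58) = 5650000 · e^(0.022325·58) = 5650000 · 3.65052 ≈ 20625423.46

≈ 20,630,000 people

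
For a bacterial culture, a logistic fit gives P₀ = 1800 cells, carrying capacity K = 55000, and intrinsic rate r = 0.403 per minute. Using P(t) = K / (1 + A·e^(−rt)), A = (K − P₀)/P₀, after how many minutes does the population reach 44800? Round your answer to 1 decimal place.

A = (55000 − 1800)/1800 = 29.55556
44800 = 55000/(1 + 29.55556·e^(−0.403t)) → 1 + 29.55556·e^(−0.403t) = 1.22768
e^(−0.403t) = 0.007703 → t = ln(129.81264)/0.403 = 4.86609/0.403

t ≈ 12.1 minutes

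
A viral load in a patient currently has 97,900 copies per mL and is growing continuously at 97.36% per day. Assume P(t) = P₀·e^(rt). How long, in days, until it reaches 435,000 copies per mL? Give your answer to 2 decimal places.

t ≈ 1.53 days

435000 = 97900 · e^(0.9736·t)
t = ln(435000/97900) / 0.9736 = ln(4.44331) / 0.9736 = 1.4914 / 0.9736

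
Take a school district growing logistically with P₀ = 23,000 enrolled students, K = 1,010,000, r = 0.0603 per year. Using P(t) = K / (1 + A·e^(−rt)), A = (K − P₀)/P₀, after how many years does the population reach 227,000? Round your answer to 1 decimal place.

A = (1010000 − 23000)/23000 = 42.91304
227000 = 1010000/(1 + 42.91304·e^(−0.0603t)) → 1 + 42.91304·e^(−0.0603t) = 4.44934
e^(−0.0603t) = 0.08038 → t = ln(12.44095)/0.0603 = 2.52099/0.0603

t ≈ 41.8 years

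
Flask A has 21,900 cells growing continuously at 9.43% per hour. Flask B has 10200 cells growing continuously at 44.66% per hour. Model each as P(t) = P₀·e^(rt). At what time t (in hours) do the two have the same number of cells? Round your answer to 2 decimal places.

21900·e^(0.0943t) = 10200·e^(0.4466t)
21900/10200 = e^((0.4466 − 0.0943)t) → ln(2.14706) = 0.3523·t
t = 0.7641 / 0.3523

t ≈ 2.17 hours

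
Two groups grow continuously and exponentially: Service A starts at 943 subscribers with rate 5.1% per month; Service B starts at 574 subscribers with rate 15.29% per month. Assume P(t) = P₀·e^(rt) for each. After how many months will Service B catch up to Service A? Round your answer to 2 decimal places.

t ≈ 4.87 months

943·e^(0.051t) = 574·e^(0.1529t)
943/574 = e^((0.1529 − 0.051)t) → ln(1.64286) = 0.1019·t
t = 0.49644 / 0.1019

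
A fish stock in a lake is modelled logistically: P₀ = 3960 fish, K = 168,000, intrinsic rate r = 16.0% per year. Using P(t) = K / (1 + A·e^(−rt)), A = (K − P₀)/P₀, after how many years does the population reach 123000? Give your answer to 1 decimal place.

t ≈ 29.6 years

A = (168000 − 3960)/3960 = 41.42424
123000 = 168000/(1 + 41.42424·e^(−0.16t)) → 1 + 41.42424·e^(−0.16t) = 1.36585
e^(−0.16t) = 0.008832 → t = ln(113.22626)/0.16 = 4.72939/0.16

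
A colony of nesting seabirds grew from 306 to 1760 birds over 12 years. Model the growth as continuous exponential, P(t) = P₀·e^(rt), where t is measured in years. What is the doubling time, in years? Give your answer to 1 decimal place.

r = ln(1760/306) / 12 = ln(5.75163) / 12 ≈ 0.14579 per year
doubling time = ln 2 / |r| = 0.69315 / 0.14579

doubling time ≈ 4.8 years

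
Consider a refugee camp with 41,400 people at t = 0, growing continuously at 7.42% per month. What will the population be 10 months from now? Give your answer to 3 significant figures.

≈ 86,900 people

P(10) = 41400 · e^(0.0742·10) = 41400 · e^(0.742)
= 41400 · 2.10013 ≈ 86945.45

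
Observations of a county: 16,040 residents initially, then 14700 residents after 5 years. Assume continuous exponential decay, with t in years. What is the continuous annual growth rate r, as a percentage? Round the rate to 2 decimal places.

14700 = 16040 · e^(r·5)
e^(5r) = 14700/16040 = 0.91646
r = ln(0.91646) / 5 = -0.08724 / 5

r ≈ -1.74% per year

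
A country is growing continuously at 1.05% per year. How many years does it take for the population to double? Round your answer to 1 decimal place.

doubling time ≈ 66.0 years

doubling time = ln(2) / |r| = 0.69315 / 0.0105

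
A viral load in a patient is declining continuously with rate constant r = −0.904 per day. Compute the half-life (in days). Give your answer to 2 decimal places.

half-life ≈ 0.77 days

half-life = ln(2) / |r| = 0.69315 / 0.904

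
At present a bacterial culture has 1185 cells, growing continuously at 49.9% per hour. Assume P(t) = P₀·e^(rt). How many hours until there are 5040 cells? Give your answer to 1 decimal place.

t ≈ 2.9 hours

5040 = 1185 · e^(0.499·t)
t = ln(5040/1185) / 0.499 = ln(4.25316) / 0.499 = 1.44766 / 0.499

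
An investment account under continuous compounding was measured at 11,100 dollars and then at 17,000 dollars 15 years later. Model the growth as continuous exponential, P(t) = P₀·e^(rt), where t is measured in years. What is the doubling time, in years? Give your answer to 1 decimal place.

r = ln(17000/11100) / 15 = ln(1.53153) / 15 ≈ 0.028418 per year
doubling time = ln 2 / |r| = 0.69315 / 0.028418

doubling time ≈ 24.4 years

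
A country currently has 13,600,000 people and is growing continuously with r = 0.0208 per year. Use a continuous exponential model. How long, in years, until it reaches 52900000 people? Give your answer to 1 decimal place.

52900000 = 13600000 · e^(0.0208·t)
t = ln(52900000/13600000) / 0.0208 = ln(3.88971) / 0.0208 = 1.35833 / 0.0208

t ≈ 65.3 years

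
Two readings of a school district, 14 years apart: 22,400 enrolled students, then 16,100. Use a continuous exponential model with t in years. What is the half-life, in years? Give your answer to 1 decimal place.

r = ln(16100/22400) / 14 = ln(0.71875) / 14 ≈ -0.023589 per year
half-life = ln 2 / |r| = 0.69315 / 0.023589

half-life ≈ 29.4 years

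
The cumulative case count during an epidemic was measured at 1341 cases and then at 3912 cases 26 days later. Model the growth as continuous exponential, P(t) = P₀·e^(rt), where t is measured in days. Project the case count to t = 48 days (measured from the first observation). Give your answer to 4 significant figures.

r = ln(3912/1341) / 26 ≈ 0.041178 per day
P(48) = 1341 · e^(0.041178·48) = 1341 · 7.21782 ≈ 9679.1

≈ 9,679 cases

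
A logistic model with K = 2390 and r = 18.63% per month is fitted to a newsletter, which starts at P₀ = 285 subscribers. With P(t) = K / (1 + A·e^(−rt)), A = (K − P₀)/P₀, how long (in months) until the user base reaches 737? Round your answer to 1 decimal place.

A = (2390 − 285)/285 = 7.38596
737 = 2390/(1 + 7.38596·e^(−0.1863t)) → 1 + 7.38596·e^(−0.1863t) = 3.24288
e^(−0.1863t) = 0.303667 → t = ln(3.29308)/0.1863 = 1.19182/0.1863

t ≈ 6.4 months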